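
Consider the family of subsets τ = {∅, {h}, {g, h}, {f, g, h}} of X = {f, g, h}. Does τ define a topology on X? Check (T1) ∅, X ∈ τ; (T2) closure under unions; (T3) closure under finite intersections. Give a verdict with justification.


τ IS a topology on X.

Axiom (T1): ∅ ∈ τ? Yes; X ∈ τ? Yes.
Axiom (T2/T3): check pairwise unions and intersections of members of τ.
All pairwise intersections and unions checked — each lies in τ. Therefore τ satisfies (T1), (T2), (T3): it IS a topology on X.


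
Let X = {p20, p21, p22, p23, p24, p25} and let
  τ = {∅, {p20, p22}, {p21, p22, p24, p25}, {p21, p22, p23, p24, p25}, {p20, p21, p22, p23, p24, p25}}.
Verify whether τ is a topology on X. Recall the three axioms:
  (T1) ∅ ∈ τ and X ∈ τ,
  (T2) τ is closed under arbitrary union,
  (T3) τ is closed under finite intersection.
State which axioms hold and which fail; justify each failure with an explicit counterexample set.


τ is NOT a topology on X.

Axiom (T1): ∅ ∈ τ? Yes; X ∈ τ? Yes.
Axiom (T2/T3): check pairwise unions and intersections of members of τ.
Counterexample for (T3): {p20, p22} ∩ {p21, p22, p24, p25} = {p22} ∉ τ. Therefore τ is NOT a topology.


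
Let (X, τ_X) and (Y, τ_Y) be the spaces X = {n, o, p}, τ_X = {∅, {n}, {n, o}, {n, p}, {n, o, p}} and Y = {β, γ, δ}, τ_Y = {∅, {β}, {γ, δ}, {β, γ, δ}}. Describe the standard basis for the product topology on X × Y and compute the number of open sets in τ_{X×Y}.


Basis B = {∅ × ∅, {n} × {β}, {n, o} × {β}, {n, p} × {β}, {n} × {γ, δ}, {n} × {β, γ, δ}, {n, o, p} × {β}, {n, o} × {γ, δ}, {n, p} × {γ, δ}, {n, o} × {β, γ, δ}, {n, p} × {β, γ, δ}, {n, o, p} × {γ, δ}, {n, o, p} × {β, γ, δ}}; |τ_{X×Y}| = 25.

Enumerate products U × V with U ∈ τ_X, V ∈ τ_Y (deduplicated):
  ∅ × ∅ = {} (∅)
  {n} × {β} = {(n,β)}
  {n, o} × {β} = {(n,β), (o,β)}
  {n, p} × {β} = {(n,β), (p,β)}
  {n} × {γ, δ} = {(n,γ), (n,δ)}
  {n} × {β, γ, δ} = {(n,β), (n,γ), (n,δ)}
  {n, o, p} × {β} = {(n,β), (o,β), (p,β)}
  {n, o} × {γ, δ} = {(n,γ), (n,δ), (o,γ), (o,δ)}
  {n, p} × {γ, δ} = {(n,γ), (n,δ), (p,γ), (p,δ)}
  {n, o} × {β, γ, δ} = {(n,β), (n,γ), (n,δ), (o,β), (o,γ), (o,δ)}
  {n, p} × {β, γ, δ} = {(n,β), (n,γ), (n,δ), (p,β), (p,γ), (p,δ)}
  {n, o, p} × {γ, δ} = {(n,γ), (n,δ), (o,γ), (o,δ), (p,γ), (p,δ)}
  {n, o, p} × {β, γ, δ} = {(n,β), (n,γ), (n,δ), (o,β), (o,γ), (o,δ), (p,β), (p,γ), (p,δ)}
These 13 distinct sets form the basis B.
Close under arbitrary unions to get τ_{X×Y}; counting gives |τ_{X×Y}| = 25.


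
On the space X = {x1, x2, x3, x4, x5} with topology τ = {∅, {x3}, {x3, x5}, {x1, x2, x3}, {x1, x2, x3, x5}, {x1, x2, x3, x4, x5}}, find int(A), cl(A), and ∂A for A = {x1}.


int(A) = ∅, cl(A) = {x1, x2, x4}, ∂A = {x1, x2, x4}.

Closed sets in (X, τ) are complements of opens:
  closed(X, τ) = {∅, {x4}, {x4, x5}, {x1, x2, x4}, {x1, x2, x4, x5}, {x1, x2, x3, x4, x5}}.
int(A) = ⋃ {U ∈ τ : U ⊆ A}. Opens contained in A: ∅.
Taking the union of these: int(A) = ∅.
cl(A) = ⋂ {C closed : A ⊆ C}. Closed sets containing A: {x1, x2, x4}, {x1, x2, x4, x5}, {x1, x2, x3, x4, x5}.
Intersecting these: cl(A) = {x1, x2, x4}.
∂A = cl(A) ∖ int(A) = {x1, x2, x4} ∖ ∅ = {x1, x2, x4}.


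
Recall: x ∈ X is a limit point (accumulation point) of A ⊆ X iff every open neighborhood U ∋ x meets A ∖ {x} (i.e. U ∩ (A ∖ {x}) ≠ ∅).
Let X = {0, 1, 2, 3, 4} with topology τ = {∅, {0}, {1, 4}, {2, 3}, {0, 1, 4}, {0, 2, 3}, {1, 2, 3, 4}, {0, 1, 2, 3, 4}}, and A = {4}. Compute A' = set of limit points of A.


A' = {1}

For each x ∈ X, list the open sets U ∈ τ with x ∈ U, then check whether U ∩ (A ∖ {x}) ≠ ∅ for every such U.
  x = 0: open {0} ∋ x has {0} ∩ (A ∖ {0}) = ∅, so x is NOT a limit point.
  x = 1: opens ∋ x are {1, 4}, {0, 1, 4}, {1, 2, 3, 4}, {0, 1, 2, 3, 4}; each meets A ∖ {1}, so x IS a limit point.
  x = 2: open {2, 3} ∋ x has {2, 3} ∩ (A ∖ {2}) = ∅, so x is NOT a limit point.
  x = 3: open {2, 3} ∋ x has {2, 3} ∩ (A ∖ {3}) = ∅, so x is NOT a limit point.
  x = 4: open {1, 4} ∋ x has {1, 4} ∩ (A ∖ {4}) = ∅, so x is NOT a limit point.
Collecting: A' = {1}.


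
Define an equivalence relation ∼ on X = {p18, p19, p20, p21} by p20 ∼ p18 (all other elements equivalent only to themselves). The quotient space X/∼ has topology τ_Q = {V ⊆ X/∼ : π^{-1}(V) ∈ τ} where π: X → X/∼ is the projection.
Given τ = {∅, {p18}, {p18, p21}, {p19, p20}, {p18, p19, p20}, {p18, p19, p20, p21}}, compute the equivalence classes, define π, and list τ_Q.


X/∼ = {[p18=p20], [p19], [p21]}; |τ_Q| = 3.

Equivalence classes: [p18=p20], [p19], [p21].
Quotient map π: X → X/∼ sends p18 ↦ [p18=p20], p19 ↦ [p19], p20 ↦ [p18=p20], p21 ↦ [p21].
For each subset V ⊆ X/∼, compute π^{-1}(V) ⊆ X and check whether π^{-1}(V) ∈ τ. V is open in τ_Q iff π^{-1}(V) ∈ τ.
  V = {}: π^{-1}(V) = ∅ ∈ τ ✓.
  V = {[p18=p20]}: π^{-1}(V) = {p18, p20} ∉ τ ✗.
  V = {[p19]}: π^{-1}(V) = {p19} ∉ τ ✗.
  V = {[p18=p20], [p19]}: π^{-1}(V) = {p18, p19, p20} ∈ τ ✓.
  V = {[p21]}: π^{-1}(V) = {p21} ∉ τ ✗.
  V = {[p18=p20], [p21]}: π^{-1}(V) = {p18, p20, p21} ∉ τ ✗.
  V = {[p19], [p21]}: π^{-1}(V) = {p19, p21} ∉ τ ✗.
  V = {[p18=p20], [p19], [p21]}: π^{-1}(V) = {p18, p19, p20, p21} ∈ τ ✓.
Open sets in the quotient: τ_Q = {{}, {[p18=p20], [p19]}, {[p18=p20], [p19], [p21]}} (3 elements).


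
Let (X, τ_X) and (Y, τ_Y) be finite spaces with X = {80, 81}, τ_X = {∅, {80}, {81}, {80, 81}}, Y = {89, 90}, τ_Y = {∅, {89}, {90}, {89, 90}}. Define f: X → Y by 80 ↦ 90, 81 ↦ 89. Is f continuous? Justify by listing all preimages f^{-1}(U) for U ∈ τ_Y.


f IS continuous.

Compute f^{-1}(U) for each U ∈ τ_Y:
  U = ∅: f^{-1}(U) = ∅ ∈ τ_X ✓.
  U = {89}: f^{-1}(U) = {81} ∈ τ_X ✓.
  U = {90}: f^{-1}(U) = {80} ∈ τ_X ✓.
  U = {89, 90}: f^{-1}(U) = {80, 81} ∈ τ_X ✓.
Every preimage lies in τ_X, so f IS continuous.


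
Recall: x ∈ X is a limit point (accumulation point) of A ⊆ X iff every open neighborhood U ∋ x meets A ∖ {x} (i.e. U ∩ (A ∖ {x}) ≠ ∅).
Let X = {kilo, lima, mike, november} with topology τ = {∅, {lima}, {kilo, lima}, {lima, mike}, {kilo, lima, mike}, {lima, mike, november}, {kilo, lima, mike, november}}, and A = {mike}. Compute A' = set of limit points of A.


A' = {november}

For each x ∈ X, list the open sets U ∈ τ with x ∈ U, then check whether U ∩ (A ∖ {x}) ≠ ∅ for every such U.
  x = kilo: open {kilo, lima} ∋ x has {kilo, lima} ∩ (A ∖ {kilo}) = ∅, so x is NOT a limit point.
  x = lima: open {lima} ∋ x has {lima} ∩ (A ∖ {lima}) = ∅, so x is NOT a limit point.
  x = mike: open {lima, mike} ∋ x has {lima, mike} ∩ (A ∖ {mike}) = ∅, so x is NOT a limit point.
  x = november: opens ∋ x are {lima, mike, november}, {kilo, lima, mike, november}; each meets A ∖ {november}, so x IS a limit point.
Collecting: A' = {november}.


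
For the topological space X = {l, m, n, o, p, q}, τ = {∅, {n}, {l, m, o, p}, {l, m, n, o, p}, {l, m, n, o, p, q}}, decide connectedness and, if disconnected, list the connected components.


(X, τ) is connected.

Find clopen sets (U ∈ τ with X ∖ U ∈ τ):
  U = ∅, X ∖ U = {l, m, n, o, p, q} — both open, so U is clopen.
  U = {l, m, n, o, p, q}, X ∖ U = ∅ — both open, so U is clopen.
Only trivial clopens (∅ and X) exist, so (X, τ) is connected.
Compute connected components by grouping points that agree on all clopens:
  component: {l, m, n, o, p, q}


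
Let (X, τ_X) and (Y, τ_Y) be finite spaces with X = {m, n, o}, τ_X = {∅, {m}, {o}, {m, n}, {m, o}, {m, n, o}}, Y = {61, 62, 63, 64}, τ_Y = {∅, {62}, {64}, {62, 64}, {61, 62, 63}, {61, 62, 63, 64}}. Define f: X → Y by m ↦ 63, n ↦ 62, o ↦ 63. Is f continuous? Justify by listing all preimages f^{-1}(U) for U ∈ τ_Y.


f is NOT continuous.

Compute f^{-1}(U) for each U ∈ τ_Y:
  U = ∅: f^{-1}(U) = ∅ ∈ τ_X ✓.
  U = {62}: f^{-1}(U) = {n} ∉ τ_X ✗.
  U = {64}: f^{-1}(U) = ∅ ∈ τ_X ✓.
  U = {62, 64}: f^{-1}(U) = {n} ∉ τ_X ✗.
  U = {61, 62, 63}: f^{-1}(U) = {m, n, o} ∈ τ_X ✓.
  U = {61, 62, 63, 64}: f^{-1}(U) = {m, n, o} ∈ τ_X ✓.
Found U = {62} with f^{-1}(U) = {n} not in τ_X. Therefore f is NOT continuous.


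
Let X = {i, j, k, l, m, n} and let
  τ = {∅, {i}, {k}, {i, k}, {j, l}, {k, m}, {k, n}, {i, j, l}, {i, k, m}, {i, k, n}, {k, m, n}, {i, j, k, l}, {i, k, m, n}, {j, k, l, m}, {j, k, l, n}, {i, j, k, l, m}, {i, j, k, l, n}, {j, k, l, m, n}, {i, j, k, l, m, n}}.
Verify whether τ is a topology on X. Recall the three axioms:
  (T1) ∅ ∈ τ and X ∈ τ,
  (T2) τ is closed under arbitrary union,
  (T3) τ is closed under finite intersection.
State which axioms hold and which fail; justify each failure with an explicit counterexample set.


τ is NOT a topology on X.

Axiom (T1): ∅ ∈ τ? Yes; X ∈ τ? Yes.
Axiom (T2/T3): check pairwise unions and intersections of members of τ.
Counterexample for (T2): {k} ∪ {j, l} = {j, k, l} ∉ τ. Therefore τ is NOT a topology.


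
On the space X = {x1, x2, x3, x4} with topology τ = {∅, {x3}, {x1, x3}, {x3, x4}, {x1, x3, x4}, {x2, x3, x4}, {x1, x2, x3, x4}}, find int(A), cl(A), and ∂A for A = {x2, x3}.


int(A) = {x3}, cl(A) = {x1, x2, x3, x4}, ∂A = {x1, x2, x4}.

Closed sets in (X, τ) are complements of opens:
  closed(X, τ) = {∅, {x1}, {x2}, {x1, x2}, {x2, x4}, {x1, x2, x4}, {x1, x2, x3, x4}}.
int(A) = ⋃ {U ∈ τ : U ⊆ A}. Opens contained in A: ∅, {x3}.
Taking the union of these: int(A) = {x3}.
cl(A) = ⋂ {C closed : A ⊆ C}. Closed sets containing A: {x1, x2, x3, x4}.
Intersecting these: cl(A) = {x1, x2, x3, x4}.
∂A = cl(A) ∖ int(A) = {x1, x2, x3, x4} ∖ {x3} = {x1, x2, x4}.


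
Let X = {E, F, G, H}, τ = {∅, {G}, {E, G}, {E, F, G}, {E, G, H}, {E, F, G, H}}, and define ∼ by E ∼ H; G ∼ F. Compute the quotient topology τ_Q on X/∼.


X/∼ = {[E=H], [F=G]}; |τ_Q| = 2.

Equivalence classes: [E=H], [F=G].
Quotient map π: X → X/∼ sends E ↦ [E=H], F ↦ [F=G], G ↦ [F=G], H ↦ [E=H].
For each subset V ⊆ X/∼, compute π^{-1}(V) ⊆ X and check whether π^{-1}(V) ∈ τ. V is open in τ_Q iff π^{-1}(V) ∈ τ.
  V = {}: π^{-1}(V) = ∅ ∈ τ ✓.
  V = {[E=H]}: π^{-1}(V) = {E, H} ∉ τ ✗.
  V = {[F=G]}: π^{-1}(V) = {F, G} ∉ τ ✗.
  V = {[E=H], [F=G]}: π^{-1}(V) = {E, F, G, H} ∈ τ ✓.
Open sets in the quotient: τ_Q = {{}, {[E=H], [F=G]}} (2 elements).


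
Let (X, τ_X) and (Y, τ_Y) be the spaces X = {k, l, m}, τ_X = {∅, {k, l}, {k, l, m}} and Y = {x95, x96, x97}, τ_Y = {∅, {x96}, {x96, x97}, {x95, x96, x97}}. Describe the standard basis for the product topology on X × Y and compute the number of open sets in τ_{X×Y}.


Basis B = {∅ × ∅, {k, l} × {x96}, {k, l, m} × {x96}, {k, l} × {x96, x97}, {k, l} × {x95, x96, x97}, {k, l, m} × {x96, x97}, {k, l, m} × {x95, x96, x97}}; |τ_{X×Y}| = 10.

Enumerate products U × V with U ∈ τ_X, V ∈ τ_Y (deduplicated):
  ∅ × ∅ = {} (∅)
  {k, l} × {x96} = {(k,x96), (l,x96)}
  {k, l, m} × {x96} = {(k,x96), (l,x96), (m,x96)}
  {k, l} × {x96, x97} = {(k,x96), (k,x97), (l,x96), (l,x97)}
  {k, l} × {x95, x96, x97} = {(k,x95), (k,x96), (k,x97), (l,x95), (l,x96), (l,x97)}
  {k, l, m} × {x96, x97} = {(k,x96), (k,x97), (l,x96), (l,x97), (m,x96), (m,x97)}
  {k, l, m} × {x95, x96, x97} = {(k,x95), (k,x96), (k,x97), (l,x95), (l,x96), (l,x97), (m,x95), (m,x96), (m,x97)}
These 7 distinct sets form the basis B.
Close under arbitrary unions to get τ_{X×Y}; counting gives |τ_{X×Y}| = 10.


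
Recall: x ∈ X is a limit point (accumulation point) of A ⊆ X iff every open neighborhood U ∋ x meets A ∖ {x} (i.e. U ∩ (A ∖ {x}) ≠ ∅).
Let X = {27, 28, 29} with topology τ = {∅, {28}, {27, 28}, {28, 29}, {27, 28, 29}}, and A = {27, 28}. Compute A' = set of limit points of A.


A' = {27, 29}

For each x ∈ X, list the open sets U ∈ τ with x ∈ U, then check whether U ∩ (A ∖ {x}) ≠ ∅ for every such U.
  x = 27: opens ∋ x are {27, 28}, {27, 28, 29}; each meets A ∖ {27}, so x IS a limit point.
  x = 28: open {28} ∋ x has {28} ∩ (A ∖ {28}) = ∅, so x is NOT a limit point.
  x = 29: opens ∋ x are {28, 29}, {27, 28, 29}; each meets A ∖ {29}, so x IS a limit point.
Collecting: A' = {27, 29}.


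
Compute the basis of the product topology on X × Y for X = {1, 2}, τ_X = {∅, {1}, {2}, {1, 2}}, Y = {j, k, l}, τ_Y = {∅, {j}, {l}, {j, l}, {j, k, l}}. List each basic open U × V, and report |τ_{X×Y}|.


Basis B = {∅ × ∅, {1} × {j}, {1} × {l}, {2} × {j}, {2} × {l}, {1} × {j, l}, {1, 2} × {j}, {1, 2} × {l}, {2} × {j, l}, {1} × {j, k, l}, {2} × {j, k, l}, {1, 2} × {j, l}, {1, 2} × {j, k, l}}; |τ_{X×Y}| = 25.

Enumerate products U × V with U ∈ τ_X, V ∈ τ_Y (deduplicated):
  ∅ × ∅ = {} (∅)
  {1} × {j} = {(1,j)}
  {1} × {l} = {(1,l)}
  {2} × {j} = {(2,j)}
  {2} × {l} = {(2,l)}
  {1} × {j, l} = {(1,j), (1,l)}
  {1, 2} × {j} = {(1,j), (2,j)}
  {1, 2} × {l} = {(1,l), (2,l)}
  {2} × {j, l} = {(2,j), (2,l)}
  {1} × {j, k, l} = {(1,j), (1,k), (1,l)}
  {2} × {j, k, l} = {(2,j), (2,k), (2,l)}
  {1, 2} × {j, l} = {(1,j), (1,l), (2,j), (2,l)}
  {1, 2} × {j, k, l} = {(1,j), (1,k), (1,l), (2,j), (2,k), (2,l)}
These 13 distinct sets form the basis B.
Close under arbitrary unions to get τ_{X×Y}; counting gives |τ_{X×Y}| = 25.


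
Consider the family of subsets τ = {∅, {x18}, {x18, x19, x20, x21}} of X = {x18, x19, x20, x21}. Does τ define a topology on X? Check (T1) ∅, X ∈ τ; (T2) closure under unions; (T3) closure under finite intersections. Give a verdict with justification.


τ IS a topology on X.

Axiom (T1): ∅ ∈ τ? Yes; X ∈ τ? Yes.
Axiom (T2/T3): check pairwise unions and intersections of members of τ.
All pairwise intersections and unions checked — each lies in τ. Therefore τ satisfies (T1), (T2), (T3): it IS a topology on X.


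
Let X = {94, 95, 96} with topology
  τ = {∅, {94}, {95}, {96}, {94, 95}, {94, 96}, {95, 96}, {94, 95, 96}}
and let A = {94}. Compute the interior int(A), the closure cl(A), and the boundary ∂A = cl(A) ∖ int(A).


int(A) = {94}, cl(A) = {94}, ∂A = ∅.

Closed sets in (X, τ) are complements of opens:
  closed(X, τ) = {∅, {94}, {95}, {96}, {94, 95}, {94, 96}, {95, 96}, {94, 95, 96}}.
int(A) = ⋃ {U ∈ τ : U ⊆ A}. Opens contained in A: ∅, {94}.
Taking the union of these: int(A) = {94}.
cl(A) = ⋂ {C closed : A ⊆ C}. Closed sets containing A: {94}, {94, 95}, {94, 96}, {94, 95, 96}.
Intersecting these: cl(A) = {94}.
∂A = cl(A) ∖ int(A) = {94} ∖ {94} = ∅.


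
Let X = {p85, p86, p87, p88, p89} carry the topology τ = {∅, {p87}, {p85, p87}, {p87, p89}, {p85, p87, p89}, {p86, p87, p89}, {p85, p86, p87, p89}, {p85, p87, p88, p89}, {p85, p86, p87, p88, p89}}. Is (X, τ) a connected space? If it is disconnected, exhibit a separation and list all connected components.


(X, τ) is connected.

Find clopen sets (U ∈ τ with X ∖ U ∈ τ):
  U = ∅, X ∖ U = {p85, p86, p87, p88, p89} — both open, so U is clopen.
  U = {p85, p86, p87, p88, p89}, X ∖ U = ∅ — both open, so U is clopen.
Only trivial clopens (∅ and X) exist, so (X, τ) is connected.
Compute connected components by grouping points that agree on all clopens:
  component: {p85, p86, p87, p88, p89}


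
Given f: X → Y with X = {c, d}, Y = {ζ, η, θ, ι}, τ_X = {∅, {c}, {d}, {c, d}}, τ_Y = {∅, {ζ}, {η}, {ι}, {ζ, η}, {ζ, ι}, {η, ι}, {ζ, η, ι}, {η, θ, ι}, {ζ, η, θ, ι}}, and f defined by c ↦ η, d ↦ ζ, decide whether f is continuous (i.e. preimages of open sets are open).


f IS continuous.

Compute f^{-1}(U) for each U ∈ τ_Y:
  U = ∅: f^{-1}(U) = ∅ ∈ τ_X ✓.
  U = {ζ}: f^{-1}(U) = {d} ∈ τ_X ✓.
  U = {η}: f^{-1}(U) = {c} ∈ τ_X ✓.
  U = {ι}: f^{-1}(U) = ∅ ∈ τ_X ✓.
  U = {ζ, η}: f^{-1}(U) = {c, d} ∈ τ_X ✓.
  U = {ζ, ι}: f^{-1}(U) = {d} ∈ τ_X ✓.
  U = {η, ι}: f^{-1}(U) = {c} ∈ τ_X ✓.
  U = {ζ, η, ι}: f^{-1}(U) = {c, d} ∈ τ_X ✓.
  U = {η, θ, ι}: f^{-1}(U) = {c} ∈ τ_X ✓.
  U = {ζ, η, θ, ι}: f^{-1}(U) = {c, d} ∈ τ_X ✓.
Every preimage lies in τ_X, so f IS continuous.


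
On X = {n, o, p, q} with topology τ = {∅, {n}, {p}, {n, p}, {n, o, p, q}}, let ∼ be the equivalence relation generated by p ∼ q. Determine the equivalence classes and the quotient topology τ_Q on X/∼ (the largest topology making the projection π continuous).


X/∼ = {[n], [o], [p=q]}; |τ_Q| = 3.

Equivalence classes: [n], [o], [p=q].
Quotient map π: X → X/∼ sends n ↦ [n], o ↦ [o], p ↦ [p=q], q ↦ [p=q].
For each subset V ⊆ X/∼, compute π^{-1}(V) ⊆ X and check whether π^{-1}(V) ∈ τ. V is open in τ_Q iff π^{-1}(V) ∈ τ.
  V = {}: π^{-1}(V) = ∅ ∈ τ ✓.
  V = {[n]}: π^{-1}(V) = {n} ∈ τ ✓.
  V = {[o]}: π^{-1}(V) = {o} ∉ τ ✗.
  V = {[n], [o]}: π^{-1}(V) = {n, o} ∉ τ ✗.
  V = {[p=q]}: π^{-1}(V) = {p, q} ∉ τ ✗.
  V = {[n], [p=q]}: π^{-1}(V) = {n, p, q} ∉ τ ✗.
  V = {[o], [p=q]}: π^{-1}(V) = {o, p, q} ∉ τ ✗.
  V = {[n], [o], [p=q]}: π^{-1}(V) = {n, o, p, q} ∈ τ ✓.
Open sets in the quotient: τ_Q = {{}, {[n]}, {[n], [o], [p=q]}} (3 elements).


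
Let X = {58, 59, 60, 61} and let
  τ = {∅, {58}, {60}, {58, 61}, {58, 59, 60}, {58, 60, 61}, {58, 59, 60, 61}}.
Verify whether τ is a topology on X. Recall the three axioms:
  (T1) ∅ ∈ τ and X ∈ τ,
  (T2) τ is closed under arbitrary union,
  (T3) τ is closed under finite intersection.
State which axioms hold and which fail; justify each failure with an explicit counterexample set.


τ is NOT a topology on X.

Axiom (T1): ∅ ∈ τ? Yes; X ∈ τ? Yes.
Axiom (T2/T3): check pairwise unions and intersections of members of τ.
Counterexample for (T2): {58} ∪ {60} = {58, 60} ∉ τ. Therefore τ is NOT a topology.


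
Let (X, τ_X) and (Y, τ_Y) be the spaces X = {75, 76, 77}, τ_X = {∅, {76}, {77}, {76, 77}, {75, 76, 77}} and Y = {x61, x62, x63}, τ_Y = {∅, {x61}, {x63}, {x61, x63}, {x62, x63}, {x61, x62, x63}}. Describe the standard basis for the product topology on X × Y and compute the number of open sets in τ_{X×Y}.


Basis B = {∅ × ∅, {76} × {x61}, {76} × {x63}, {77} × {x61}, {77} × {x63}, {76} × {x61, x63}, {76, 77} × {x61}, {76} × {x62, x63}, {76, 77} × {x63}, {77} × {x61, x63}, {77} × {x62, x63}, {75, 76, 77} × {x61}, {75, 76, 77} × {x63}, {76} × {x61, x62, x63}, {77} × {x61, x62, x63}, {76, 77} × {x61, x63}, {76, 77} × {x62, x63}, {75, 76, 77} × {x61, x63}, {75, 76, 77} × {x62, x63}, {76, 77} × {x61, x62, x63}, {75, 76, 77} × {x61, x62, x63}}; |τ_{X×Y}| = 70.

Enumerate products U × V with U ∈ τ_X, V ∈ τ_Y (deduplicated):
  ∅ × ∅ = {} (∅)
  {76} × {x61} = {(76,x61)}
  {76} × {x63} = {(76,x63)}
  {77} × {x61} = {(77,x61)}
  {77} × {x63} = {(77,x63)}
  {76} × {x61, x63} = {(76,x61), (76,x63)}
  {76, 77} × {x61} = {(76,x61), (77,x61)}
  {76} × {x62, x63} = {(76,x62), (76,x63)}
  {76, 77} × {x63} = {(76,x63), (77,x63)}
  {77} × {x61, x63} = {(77,x61), (77,x63)}
  {77} × {x62, x63} = {(77,x62), (77,x63)}
  {75, 76, 77} × {x61} = {(75,x61), (76,x61), (77,x61)}
  {75, 76, 77} × {x63} = {(75,x63), (76,x63), (77,x63)}
  {76} × {x61, x62, x63} = {(76,x61), (76,x62), (76,x63)}
  {77} × {x61, x62, x63} = {(77,x61), (77,x62), (77,x63)}
  {76, 77} × {x61, x63} = {(76,x61), (76,x63), (77,x61), (77,x63)}
  {76, 77} × {x62, x63} = {(76,x62), (76,x63), (77,x62), (77,x63)}
  {75, 76, 77} × {x61, x63} = {(75,x61), (75,x63), (76,x61), (76,x63), (77,x61), (77,x63)}
  {75, 76, 77} × {x62, x63} = {(75,x62), (75,x63), (76,x62), (76,x63), (77,x62), (77,x63)}
  {76, 77} × {x61, x62, x63} = {(76,x61), (76,x62), (76,x63), (77,x61), (77,x62), (77,x63)}
  {75, 76, 77} × {x61, x62, x63} = {(75,x61), (75,x62), (75,x63), (76,x61), (76,x62), (76,x63), (77,x61), (77,x62), (77,x63)}
These 21 distinct sets form the basis B.
Close under arbitrary unions to get τ_{X×Y}; counting gives |τ_{X×Y}| = 70.


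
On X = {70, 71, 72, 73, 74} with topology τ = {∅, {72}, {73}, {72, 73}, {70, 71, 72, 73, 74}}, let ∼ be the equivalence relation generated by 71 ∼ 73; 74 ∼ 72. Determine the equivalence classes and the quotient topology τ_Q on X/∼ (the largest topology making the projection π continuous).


X/∼ = {[70], [71=73], [72=74]}; |τ_Q| = 2.

Equivalence classes: [70], [71=73], [72=74].
Quotient map π: X → X/∼ sends 70 ↦ [70], 71 ↦ [71=73], 72 ↦ [72=74], 73 ↦ [71=73], 74 ↦ [72=74].
For each subset V ⊆ X/∼, compute π^{-1}(V) ⊆ X and check whether π^{-1}(V) ∈ τ. V is open in τ_Q iff π^{-1}(V) ∈ τ.
  V = {}: π^{-1}(V) = ∅ ∈ τ ✓.
  V = {[70]}: π^{-1}(V) = {70} ∉ τ ✗.
  V = {[71=73]}: π^{-1}(V) = {71, 73} ∉ τ ✗.
  V = {[70], [71=73]}: π^{-1}(V) = {70, 71, 73} ∉ τ ✗.
  V = {[72=74]}: π^{-1}(V) = {72, 74} ∉ τ ✗.
  V = {[70], [72=74]}: π^{-1}(V) = {70, 72, 74} ∉ τ ✗.
  V = {[71=73], [72=74]}: π^{-1}(V) = {71, 72, 73, 74} ∉ τ ✗.
  V = {[70], [71=73], [72=74]}: π^{-1}(V) = {70, 71, 72, 73, 74} ∈ τ ✓.
Open sets in the quotient: τ_Q = {{}, {[70], [71=73], [72=74]}} (2 elements).


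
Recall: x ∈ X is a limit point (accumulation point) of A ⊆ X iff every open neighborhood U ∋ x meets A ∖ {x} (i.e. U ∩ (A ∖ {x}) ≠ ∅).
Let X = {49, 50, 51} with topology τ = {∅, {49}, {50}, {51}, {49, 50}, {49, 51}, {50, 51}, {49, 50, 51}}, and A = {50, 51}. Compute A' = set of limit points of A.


A' = ∅

For each x ∈ X, list the open sets U ∈ τ with x ∈ U, then check whether U ∩ (A ∖ {x}) ≠ ∅ for every such U.
  x = 49: open {49} ∋ x has {49} ∩ (A ∖ {49}) = ∅, so x is NOT a limit point.
  x = 50: open {50} ∋ x has {50} ∩ (A ∖ {50}) = ∅, so x is NOT a limit point.
  x = 51: open {51} ∋ x has {51} ∩ (A ∖ {51}) = ∅, so x is NOT a limit point.
Collecting: A' = ∅.


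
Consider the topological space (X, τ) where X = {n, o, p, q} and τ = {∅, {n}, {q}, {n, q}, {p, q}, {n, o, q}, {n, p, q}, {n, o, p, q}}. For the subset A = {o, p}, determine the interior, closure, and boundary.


int(A) = ∅, cl(A) = {o, p}, ∂A = {o, p}.

Closed sets in (X, τ) are complements of opens:
  closed(X, τ) = {∅, {o}, {p}, {n, o}, {o, p}, {n, o, p}, {o, p, q}, {n, o, p, q}}.
int(A) = ⋃ {U ∈ τ : U ⊆ A}. Opens contained in A: ∅.
Taking the union of these: int(A) = ∅.
cl(A) = ⋂ {C closed : A ⊆ C}. Closed sets containing A: {o, p}, {n, o, p}, {o, p, q}, {n, o, p, q}.
Intersecting these: cl(A) = {o, p}.
∂A = cl(A) ∖ int(A) = {o, p} ∖ ∅ = {o, p}.


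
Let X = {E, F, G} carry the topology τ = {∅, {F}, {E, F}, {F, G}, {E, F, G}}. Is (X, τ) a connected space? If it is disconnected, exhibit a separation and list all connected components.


(X, τ) is connected.

Find clopen sets (U ∈ τ with X ∖ U ∈ τ):
  U = ∅, X ∖ U = {E, F, G} — both open, so U is clopen.
  U = {E, F, G}, X ∖ U = ∅ — both open, so U is clopen.
Only trivial clopens (∅ and X) exist, so (X, τ) is connected.
Compute connected components by grouping points that agree on all clopens:
  component: {E, F, G}


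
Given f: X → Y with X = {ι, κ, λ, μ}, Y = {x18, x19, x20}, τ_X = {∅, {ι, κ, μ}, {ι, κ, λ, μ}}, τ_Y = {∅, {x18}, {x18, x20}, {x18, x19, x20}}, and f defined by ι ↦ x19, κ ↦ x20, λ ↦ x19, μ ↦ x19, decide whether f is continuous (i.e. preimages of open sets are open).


f is NOT continuous.

Compute f^{-1}(U) for each U ∈ τ_Y:
  U = ∅: f^{-1}(U) = ∅ ∈ τ_X ✓.
  U = {x18}: f^{-1}(U) = ∅ ∈ τ_X ✓.
  U = {x18, x20}: f^{-1}(U) = {κ} ∉ τ_X ✗.
  U = {x18, x19, x20}: f^{-1}(U) = {ι, κ, λ, μ} ∈ τ_X ✓.
Found U = {x18, x20} with f^{-1}(U) = {κ} not in τ_X. Therefore f is NOT continuous.


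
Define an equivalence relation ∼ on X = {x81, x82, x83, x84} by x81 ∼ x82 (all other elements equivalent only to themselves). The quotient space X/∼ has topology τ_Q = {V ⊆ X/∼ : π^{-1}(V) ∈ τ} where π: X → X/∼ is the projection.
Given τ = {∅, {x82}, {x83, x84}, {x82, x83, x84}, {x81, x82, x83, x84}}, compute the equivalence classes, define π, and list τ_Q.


X/∼ = {[x81=x82], [x83], [x84]}; |τ_Q| = 3.

Equivalence classes: [x81=x82], [x83], [x84].
Quotient map π: X → X/∼ sends x81 ↦ [x81=x82], x82 ↦ [x81=x82], x83 ↦ [x83], x84 ↦ [x84].
For each subset V ⊆ X/∼, compute π^{-1}(V) ⊆ X and check whether π^{-1}(V) ∈ τ. V is open in τ_Q iff π^{-1}(V) ∈ τ.
  V = {}: π^{-1}(V) = ∅ ∈ τ ✓.
  V = {[x81=x82]}: π^{-1}(V) = {x81, x82} ∉ τ ✗.
  V = {[x83]}: π^{-1}(V) = {x83} ∉ τ ✗.
  V = {[x81=x82], [x83]}: π^{-1}(V) = {x81, x82, x83} ∉ τ ✗.
  V = {[x84]}: π^{-1}(V) = {x84} ∉ τ ✗.
  V = {[x81=x82], [x84]}: π^{-1}(V) = {x81, x82, x84} ∉ τ ✗.
  V = {[x83], [x84]}: π^{-1}(V) = {x83, x84} ∈ τ ✓.
  V = {[x81=x82], [x83], [x84]}: π^{-1}(V) = {x81, x82, x83, x84} ∈ τ ✓.
Open sets in the quotient: τ_Q = {{}, {[x83], [x84]}, {[x81=x82], [x83], [x84]}} (3 elements).


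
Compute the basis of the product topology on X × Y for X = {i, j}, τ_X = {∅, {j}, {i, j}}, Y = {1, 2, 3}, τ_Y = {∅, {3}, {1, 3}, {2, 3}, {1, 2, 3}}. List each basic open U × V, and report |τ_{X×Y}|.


Basis B = {∅ × ∅, {j} × {3}, {i, j} × {3}, {j} × {1, 3}, {j} × {2, 3}, {j} × {1, 2, 3}, {i, j} × {1, 3}, {i, j} × {2, 3}, {i, j} × {1, 2, 3}}; |τ_{X×Y}| = 14.

Enumerate products U × V with U ∈ τ_X, V ∈ τ_Y (deduplicated):
  ∅ × ∅ = {} (∅)
  {j} × {3} = {(j,3)}
  {i, j} × {3} = {(i,3), (j,3)}
  {j} × {1, 3} = {(j,1), (j,3)}
  {j} × {2, 3} = {(j,2), (j,3)}
  {j} × {1, 2, 3} = {(j,1), (j,2), (j,3)}
  {i, j} × {1, 3} = {(i,1), (i,3), (j,1), (j,3)}
  {i, j} × {2, 3} = {(i,2), (i,3), (j,2), (j,3)}
  {i, j} × {1, 2, 3} = {(i,1), (i,2), (i,3), (j,1), (j,2), (j,3)}
These 9 distinct sets form the basis B.
Close under arbitrary unions to get τ_{X×Y}; counting gives |τ_{X×Y}| = 14.


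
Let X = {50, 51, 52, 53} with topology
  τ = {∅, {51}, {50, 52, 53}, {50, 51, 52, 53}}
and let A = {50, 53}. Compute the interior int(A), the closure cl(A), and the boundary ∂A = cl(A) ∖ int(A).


int(A) = ∅, cl(A) = {50, 52, 53}, ∂A = {50, 52, 53}.

Closed sets in (X, τ) are complements of opens:
  closed(X, τ) = {∅, {51}, {50, 52, 53}, {50, 51, 52, 53}}.
int(A) = ⋃ {U ∈ τ : U ⊆ A}. Opens contained in A: ∅.
Taking the union of these: int(A) = ∅.
cl(A) = ⋂ {C closed : A ⊆ C}. Closed sets containing A: {50, 52, 53}, {50, 51, 52, 53}.
Intersecting these: cl(A) = {50, 52, 53}.
∂A = cl(A) ∖ int(A) = {50, 52, 53} ∖ ∅ = {50, 52, 53}.


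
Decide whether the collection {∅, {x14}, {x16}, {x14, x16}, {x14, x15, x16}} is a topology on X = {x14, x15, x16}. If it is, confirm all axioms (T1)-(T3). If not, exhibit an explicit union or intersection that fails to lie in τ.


τ IS a topology on X.

Axiom (T1): ∅ ∈ τ? Yes; X ∈ τ? Yes.
Axiom (T2/T3): check pairwise unions and intersections of members of τ.
All pairwise intersections and unions checked — each lies in τ. Therefore τ satisfies (T1), (T2), (T3): it IS a topology on X.


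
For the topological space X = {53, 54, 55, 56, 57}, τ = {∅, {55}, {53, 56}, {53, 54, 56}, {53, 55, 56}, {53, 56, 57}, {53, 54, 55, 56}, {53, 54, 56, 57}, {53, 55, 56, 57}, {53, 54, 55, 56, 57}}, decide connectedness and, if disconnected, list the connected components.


(X, τ) is disconnected; components = [{55}, {53, 54, 56, 57}].

Find clopen sets (U ∈ τ with X ∖ U ∈ τ):
  U = ∅, X ∖ U = {53, 54, 55, 56, 57} — both open, so U is clopen.
  U = {55}, X ∖ U = {53, 54, 56, 57} — both open, so U is clopen.
  U = {53, 54, 56, 57}, X ∖ U = {55} — both open, so U is clopen.
  U = {53, 54, 55, 56, 57}, X ∖ U = ∅ — both open, so U is clopen.
Nontrivial clopen(s) exist: e.g. {55}. So (X, τ) is disconnected.
Compute connected components by grouping points that agree on all clopens:
  component: {55}
  component: {53, 54, 56, 57}


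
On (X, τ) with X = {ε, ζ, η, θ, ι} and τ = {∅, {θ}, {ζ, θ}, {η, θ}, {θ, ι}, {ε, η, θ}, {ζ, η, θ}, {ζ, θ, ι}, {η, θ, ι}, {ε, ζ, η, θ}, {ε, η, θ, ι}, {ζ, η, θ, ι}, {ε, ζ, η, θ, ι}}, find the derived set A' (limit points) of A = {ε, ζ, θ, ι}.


A' = {ε, ζ, η, ι}

For each x ∈ X, list the open sets U ∈ τ with x ∈ U, then check whether U ∩ (A ∖ {x}) ≠ ∅ for every such U.
  x = ε: opens ∋ x are {ε, η, θ}, {ε, ζ, η, θ}, {ε, η, θ, ι}, {ε, ζ, η, θ, ι}; each meets A ∖ {ε}, so x IS a limit point.
  x = ζ: opens ∋ x are {ζ, θ}, {ζ, η, θ}, {ζ, θ, ι}, {ε, ζ, η, θ}, {ζ, η, θ, ι}, {ε, ζ, η, θ, ι}; each meets A ∖ {ζ}, so x IS a limit point.
  x = η: opens ∋ x are {η, θ}, {ε, η, θ}, {ζ, η, θ}, {η, θ, ι}, {ε, ζ, η, θ}, {ε, η, θ, ι}, {ζ, η, θ, ι}, {ε, ζ, η, θ, ι}; each meets A ∖ {η}, so x IS a limit point.
  x = θ: open {θ} ∋ x has {θ} ∩ (A ∖ {θ}) = ∅, so x is NOT a limit point.
  x = ι: opens ∋ x are {θ, ι}, {ζ, θ, ι}, {η, θ, ι}, {ε, η, θ, ι}, {ζ, η, θ, ι}, {ε, ζ, η, θ, ι}; each meets A ∖ {ι}, so x IS a limit point.
Collecting: A' = {ε, ζ, η, ι}.


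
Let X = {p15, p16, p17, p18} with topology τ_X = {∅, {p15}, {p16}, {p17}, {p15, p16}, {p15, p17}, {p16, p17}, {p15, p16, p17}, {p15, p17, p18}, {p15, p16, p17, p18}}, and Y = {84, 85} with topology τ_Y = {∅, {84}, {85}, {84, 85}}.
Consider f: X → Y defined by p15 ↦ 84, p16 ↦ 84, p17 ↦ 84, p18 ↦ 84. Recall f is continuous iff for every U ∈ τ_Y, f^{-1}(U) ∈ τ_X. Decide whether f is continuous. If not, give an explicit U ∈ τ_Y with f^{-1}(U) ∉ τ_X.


f IS continuous.

Compute f^{-1}(U) for each U ∈ τ_Y:
  U = ∅: f^{-1}(U) = ∅ ∈ τ_X ✓.
  U = {84}: f^{-1}(U) = {p15, p16, p17, p18} ∈ τ_X ✓.
  U = {85}: f^{-1}(U) = ∅ ∈ τ_X ✓.
  U = {84, 85}: f^{-1}(U) = {p15, p16, p17, p18} ∈ τ_X ✓.
Every preimage lies in τ_X, so f IS continuous.


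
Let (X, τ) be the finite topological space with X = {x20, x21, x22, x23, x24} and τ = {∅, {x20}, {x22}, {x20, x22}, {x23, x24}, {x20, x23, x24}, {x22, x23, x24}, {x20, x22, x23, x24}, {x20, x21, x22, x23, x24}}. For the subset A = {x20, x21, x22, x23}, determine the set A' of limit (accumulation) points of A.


A' = {x21, x24}

For each x ∈ X, list the open sets U ∈ τ with x ∈ U, then check whether U ∩ (A ∖ {x}) ≠ ∅ for every such U.
  x = x20: open {x20} ∋ x has {x20} ∩ (A ∖ {x20}) = ∅, so x is NOT a limit point.
  x = x21: opens ∋ x are {x20, x21, x22, x23, x24}; each meets A ∖ {x21}, so x IS a limit point.
  x = x22: open {x22} ∋ x has {x22} ∩ (A ∖ {x22}) = ∅, so x is NOT a limit point.
  x = x23: open {x23, x24} ∋ x has {x23, x24} ∩ (A ∖ {x23}) = ∅, so x is NOT a limit point.
  x = x24: opens ∋ x are {x23, x24}, {x20, x23, x24}, {x22, x23, x24}, {x20, x22, x23, x24}, {x20, x21, x22, x23, x24}; each meets A ∖ {x24}, so x IS a limit point.
Collecting: A' = {x21, x24}.


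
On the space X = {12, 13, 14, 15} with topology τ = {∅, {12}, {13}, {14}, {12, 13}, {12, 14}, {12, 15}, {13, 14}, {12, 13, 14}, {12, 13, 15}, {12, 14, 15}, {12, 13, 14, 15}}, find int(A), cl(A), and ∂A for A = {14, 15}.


int(A) = {14}, cl(A) = {14, 15}, ∂A = {15}.

Closed sets in (X, τ) are complements of opens:
  closed(X, τ) = {∅, {13}, {14}, {15}, {12, 15}, {13, 14}, {13, 15}, {14, 15}, {12, 13, 15}, {12, 14, 15}, {13, 14, 15}, {12, 13, 14, 15}}.
int(A) = ⋃ {U ∈ τ : U ⊆ A}. Opens contained in A: ∅, {14}.
Taking the union of these: int(A) = {14}.
cl(A) = ⋂ {C closed : A ⊆ C}. Closed sets containing A: {14, 15}, {12, 14, 15}, {13, 14, 15}, {12, 13, 14, 15}.
Intersecting these: cl(A) = {14, 15}.
∂A = cl(A) ∖ int(A) = {14, 15} ∖ {14} = {15}.


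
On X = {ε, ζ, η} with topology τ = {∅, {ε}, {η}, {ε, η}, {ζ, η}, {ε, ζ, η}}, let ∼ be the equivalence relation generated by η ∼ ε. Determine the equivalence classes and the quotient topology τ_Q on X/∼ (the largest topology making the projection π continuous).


X/∼ = {[ε=η], [ζ]}; |τ_Q| = 3.

Equivalence classes: [ε=η], [ζ].
Quotient map π: X → X/∼ sends ε ↦ [ε=η], ζ ↦ [ζ], η ↦ [ε=η].
For each subset V ⊆ X/∼, compute π^{-1}(V) ⊆ X and check whether π^{-1}(V) ∈ τ. V is open in τ_Q iff π^{-1}(V) ∈ τ.
  V = {}: π^{-1}(V) = ∅ ∈ τ ✓.
  V = {[ε=η]}: π^{-1}(V) = {ε, η} ∈ τ ✓.
  V = {[ζ]}: π^{-1}(V) = {ζ} ∉ τ ✗.
  V = {[ε=η], [ζ]}: π^{-1}(V) = {ε, ζ, η} ∈ τ ✓.
Open sets in the quotient: τ_Q = {{}, {[ε=η]}, {[ε=η], [ζ]}} (3 elements).


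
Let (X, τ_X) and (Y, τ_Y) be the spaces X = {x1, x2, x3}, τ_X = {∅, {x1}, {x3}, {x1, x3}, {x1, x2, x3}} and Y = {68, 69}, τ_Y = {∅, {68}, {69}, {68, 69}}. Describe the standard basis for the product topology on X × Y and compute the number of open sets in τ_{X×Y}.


Basis B = {∅ × ∅, {x1} × {68}, {x1} × {69}, {x3} × {68}, {x3} × {69}, {x1} × {68, 69}, {x1, x3} × {68}, {x1, x3} × {69}, {x3} × {68, 69}, {x1, x2, x3} × {68}, {x1, x2, x3} × {69}, {x1, x3} × {68, 69}, {x1, x2, x3} × {68, 69}}; |τ_{X×Y}| = 25.

Enumerate products U × V with U ∈ τ_X, V ∈ τ_Y (deduplicated):
  ∅ × ∅ = {} (∅)
  {x1} × {68} = {(x1,68)}
  {x1} × {69} = {(x1,69)}
  {x3} × {68} = {(x3,68)}
  {x3} × {69} = {(x3,69)}
  {x1} × {68, 69} = {(x1,68), (x1,69)}
  {x1, x3} × {68} = {(x1,68), (x3,68)}
  {x1, x3} × {69} = {(x1,69), (x3,69)}
  {x3} × {68, 69} = {(x3,68), (x3,69)}
  {x1, x2, x3} × {68} = {(x1,68), (x2,68), (x3,68)}
  {x1, x2, x3} × {69} = {(x1,69), (x2,69), (x3,69)}
  {x1, x3} × {68, 69} = {(x1,68), (x1,69), (x3,68), (x3,69)}
  {x1, x2, x3} × {68, 69} = {(x1,68), (x1,69), (x2,68), (x2,69), (x3,68), (x3,69)}
These 13 distinct sets form the basis B.
Close under arbitrary unions to get τ_{X×Y}; counting gives |τ_{X×Y}| = 25.


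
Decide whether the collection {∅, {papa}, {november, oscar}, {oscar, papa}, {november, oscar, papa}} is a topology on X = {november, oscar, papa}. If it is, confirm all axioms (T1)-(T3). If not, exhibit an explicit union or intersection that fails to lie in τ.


τ is NOT a topology on X.

Axiom (T1): ∅ ∈ τ? Yes; X ∈ τ? Yes.
Axiom (T2/T3): check pairwise unions and intersections of members of τ.
Counterexample for (T3): {november, oscar} ∩ {oscar, papa} = {oscar} ∉ τ. Therefore τ is NOT a topology.


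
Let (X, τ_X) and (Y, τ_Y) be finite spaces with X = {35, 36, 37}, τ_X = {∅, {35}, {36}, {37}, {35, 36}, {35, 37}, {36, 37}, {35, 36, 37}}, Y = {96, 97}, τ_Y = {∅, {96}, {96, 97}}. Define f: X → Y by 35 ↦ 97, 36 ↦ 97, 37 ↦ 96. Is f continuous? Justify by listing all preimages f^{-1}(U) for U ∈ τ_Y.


f IS continuous.

Compute f^{-1}(U) for each U ∈ τ_Y:
  U = ∅: f^{-1}(U) = ∅ ∈ τ_X ✓.
  U = {96}: f^{-1}(U) = {37} ∈ τ_X ✓.
  U = {96, 97}: f^{-1}(U) = {35, 36, 37} ∈ τ_X ✓.
Every preimage lies in τ_X, so f IS continuous.


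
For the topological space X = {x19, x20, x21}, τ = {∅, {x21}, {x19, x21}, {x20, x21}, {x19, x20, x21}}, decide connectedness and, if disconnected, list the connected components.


(X, τ) is connected.

Find clopen sets (U ∈ τ with X ∖ U ∈ τ):
  U = ∅, X ∖ U = {x19, x20, x21} — both open, so U is clopen.
  U = {x19, x20, x21}, X ∖ U = ∅ — both open, so U is clopen.
Only trivial clopens (∅ and X) exist, so (X, τ) is connected.
Compute connected components by grouping points that agree on all clopens:
  component: {x19, x20, x21}


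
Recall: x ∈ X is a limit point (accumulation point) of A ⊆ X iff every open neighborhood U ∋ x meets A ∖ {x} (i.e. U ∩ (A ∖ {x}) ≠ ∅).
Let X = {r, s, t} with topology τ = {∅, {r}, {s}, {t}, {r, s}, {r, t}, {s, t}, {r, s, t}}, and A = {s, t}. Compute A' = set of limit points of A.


A' = ∅

For each x ∈ X, list the open sets U ∈ τ with x ∈ U, then check whether U ∩ (A ∖ {x}) ≠ ∅ for every such U.
  x = r: open {r} ∋ x has {r} ∩ (A ∖ {r}) = ∅, so x is NOT a limit point.
  x = s: open {s} ∋ x has {s} ∩ (A ∖ {s}) = ∅, so x is NOT a limit point.
  x = t: open {t} ∋ x has {t} ∩ (A ∖ {t}) = ∅, so x is NOT a limit point.
Collecting: A' = ∅.


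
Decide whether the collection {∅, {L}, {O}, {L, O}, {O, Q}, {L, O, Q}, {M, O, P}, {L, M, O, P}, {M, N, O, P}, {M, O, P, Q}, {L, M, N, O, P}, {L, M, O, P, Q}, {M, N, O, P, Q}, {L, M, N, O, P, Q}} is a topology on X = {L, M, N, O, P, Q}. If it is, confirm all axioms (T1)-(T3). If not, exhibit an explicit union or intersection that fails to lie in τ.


τ IS a topology on X.

Axiom (T1): ∅ ∈ τ? Yes; X ∈ τ? Yes.
Axiom (T2/T3): check pairwise unions and intersections of members of τ.
All pairwise intersections and unions checked — each lies in τ. Therefore τ satisfies (T1), (T2), (T3): it IS a topology on X.


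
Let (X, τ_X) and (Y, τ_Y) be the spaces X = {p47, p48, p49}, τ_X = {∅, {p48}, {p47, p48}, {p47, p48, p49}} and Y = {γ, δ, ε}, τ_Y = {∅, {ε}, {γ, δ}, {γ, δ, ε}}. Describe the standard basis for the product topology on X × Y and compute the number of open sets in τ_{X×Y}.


Basis B = {∅ × ∅, {p48} × {ε}, {p47, p48} × {ε}, {p48} × {γ, δ}, {p47, p48, p49} × {ε}, {p48} × {γ, δ, ε}, {p47, p48} × {γ, δ}, {p47, p48} × {γ, δ, ε}, {p47, p48, p49} × {γ, δ}, {p47, p48, p49} × {γ, δ, ε}}; |τ_{X×Y}| = 16.

Enumerate products U × V with U ∈ τ_X, V ∈ τ_Y (deduplicated):
  ∅ × ∅ = {} (∅)
  {p48} × {ε} = {(p48,ε)}
  {p47, p48} × {ε} = {(p47,ε), (p48,ε)}
  {p48} × {γ, δ} = {(p48,γ), (p48,δ)}
  {p47, p48, p49} × {ε} = {(p47,ε), (p48,ε), (p49,ε)}
  {p48} × {γ, δ, ε} = {(p48,γ), (p48,δ), (p48,ε)}
  {p47, p48} × {γ, δ} = {(p47,γ), (p47,δ), (p48,γ), (p48,δ)}
  {p47, p48} × {γ, δ, ε} = {(p47,γ), (p47,δ), (p47,ε), (p48,γ), (p48,δ), (p48,ε)}
  {p47, p48, p49} × {γ, δ} = {(p47,γ), (p47,δ), (p48,γ), (p48,δ), (p49,γ), (p49,δ)}
  {p47, p48, p49} × {γ, δ, ε} = {(p47,γ), (p47,δ), (p47,ε), (p48,γ), (p48,δ), (p48,ε), (p49,γ), (p49,δ), (p49,ε)}
These 10 distinct sets form the basis B.
Close under arbitrary unions to get τ_{X×Y}; counting gives |τ_{X×Y}| = 16.


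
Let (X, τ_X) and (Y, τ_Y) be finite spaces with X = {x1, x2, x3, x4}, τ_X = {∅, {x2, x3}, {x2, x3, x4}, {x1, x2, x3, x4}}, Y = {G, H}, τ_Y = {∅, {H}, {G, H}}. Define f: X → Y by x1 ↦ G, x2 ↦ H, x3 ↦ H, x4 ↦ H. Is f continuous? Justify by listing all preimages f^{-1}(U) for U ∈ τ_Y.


f IS continuous.

Compute f^{-1}(U) for each U ∈ τ_Y:
  U = ∅: f^{-1}(U) = ∅ ∈ τ_X ✓.
  U = {H}: f^{-1}(U) = {x2, x3, x4} ∈ τ_X ✓.
  U = {G, H}: f^{-1}(U) = {x1, x2, x3, x4} ∈ τ_X ✓.
Every preimage lies in τ_X, so f IS continuous.


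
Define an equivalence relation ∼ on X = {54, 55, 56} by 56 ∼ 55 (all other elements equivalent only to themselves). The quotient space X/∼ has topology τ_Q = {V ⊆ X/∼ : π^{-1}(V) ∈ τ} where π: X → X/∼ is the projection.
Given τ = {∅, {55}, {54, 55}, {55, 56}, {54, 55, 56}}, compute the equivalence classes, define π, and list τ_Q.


X/∼ = {[54], [55=56]}; |τ_Q| = 3.

Equivalence classes: [54], [55=56].
Quotient map π: X → X/∼ sends 54 ↦ [54], 55 ↦ [55=56], 56 ↦ [55=56].
For each subset V ⊆ X/∼, compute π^{-1}(V) ⊆ X and check whether π^{-1}(V) ∈ τ. V is open in τ_Q iff π^{-1}(V) ∈ τ.
  V = {}: π^{-1}(V) = ∅ ∈ τ ✓.
  V = {[54]}: π^{-1}(V) = {54} ∉ τ ✗.
  V = {[55=56]}: π^{-1}(V) = {55, 56} ∈ τ ✓.
  V = {[54], [55=56]}: π^{-1}(V) = {54, 55, 56} ∈ τ ✓.
Open sets in the quotient: τ_Q = {{}, {[55=56]}, {[54], [55=56]}} (3 elements).
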